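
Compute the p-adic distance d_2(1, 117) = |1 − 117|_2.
d_2(1, 117) = 1/4

Step 1 — x − y = 1 − 117 = -116. Step 2 — v_2(-116) = 2 (factor: -116 = −(2^2 · 29); the sign does not affect v_p). Step 3 — |x − y|_2 = 2^{-2} = 1/4.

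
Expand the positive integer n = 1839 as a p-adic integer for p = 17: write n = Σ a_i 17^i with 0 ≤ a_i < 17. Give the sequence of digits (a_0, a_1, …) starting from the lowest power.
(a_0, a_1, …) = (3, 6, 6)

Repeated division by 17 gives the digits low-to-high: 1839 = 3 + 6·17^1 + 6·17^2. Digit sequence: (3, 6, 6).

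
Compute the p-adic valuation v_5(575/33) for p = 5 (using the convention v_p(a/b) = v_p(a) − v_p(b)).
v_5(575/33) = 2

Factor powers of 5 from the numerator and denominator of the reduced fraction: 575 = 5^2 · 23 and 33 = 5^0 · 33. Apply v_p(a/b) = v_p(a) − v_p(b): v_5(575/33) = 2 − 0 = 2.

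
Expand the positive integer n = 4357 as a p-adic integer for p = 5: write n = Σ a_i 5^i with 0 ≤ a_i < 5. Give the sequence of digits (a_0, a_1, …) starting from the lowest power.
(a_0, a_1, …) = (2, 1, 4, 4, 1, 1)

Repeated division by 5 gives the digits low-to-high: 4357 = 2 + 1·5^1 + 4·5^2 + 4·5^3 + 1·5^4 + 1·5^5. Digit sequence: (2, 1, 4, 4, 1, 1).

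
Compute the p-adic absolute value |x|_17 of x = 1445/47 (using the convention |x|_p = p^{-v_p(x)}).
|1445/47|_17 = 1/289

Step 1 — compute v_17(x) by factoring powers of 17 out of the numerator and denominator: v_17(1445/47) = 2. Step 2 — apply |x|_p = p^{-v_p(x)} = 17^{-2} = 1/289.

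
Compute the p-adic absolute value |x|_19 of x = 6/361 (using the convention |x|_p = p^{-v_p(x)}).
|6/361|_19 = 361

Step 1 — compute v_19(x) by factoring powers of 19 out of the numerator and denominator: v_19(6/361) = -2. Step 2 — apply |x|_p = p^{-v_p(x)} = 19^{2} = 361.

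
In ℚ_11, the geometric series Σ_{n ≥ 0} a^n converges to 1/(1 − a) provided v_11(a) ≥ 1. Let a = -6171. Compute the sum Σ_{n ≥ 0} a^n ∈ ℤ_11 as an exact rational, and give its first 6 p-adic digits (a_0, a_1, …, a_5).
Σ a^n = 1/(1 − a) = 1/6172;  first 6 digits = (1, 0, 4, 6, 4, 5)

v_11(a) = 2 ≥ 1, so the series converges in ℤ_11 to 1/(1 − a) = 1/(1 − (-6171)) = 1/6172. Expand this rational in ℤ_11: compute digits iteratively via d_i = x_i mod 11, x_{i+1} = (x_i − d_i)/11. The first 6 digits are (1, 0, 4, 6, 4, 5).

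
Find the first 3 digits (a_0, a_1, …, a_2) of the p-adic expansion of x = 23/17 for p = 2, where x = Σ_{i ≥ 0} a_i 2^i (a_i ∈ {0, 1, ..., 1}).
(a_0, …, a_2) = (1, 1, 1)

v_2(23/17) = 0 (numerator and denominator both coprime to 2), so x ∈ ℤ_2^×. Compute digits iteratively via a_i = x_i mod 2, x_{i+1} = (x_i − a_i)/2, with x_0 = x:
  x_0 = 23/17;  a_0 = 1;  x_1 = (x_0 − 1)/2 = 3/17
  x_1 = 3/17;  a_1 = 1;  x_2 = (x_1 − 1)/2 = -7/17
  x_2 = -7/17;  a_2 = 1;  x_3 = (x_2 − 1)/2 = -12/17
Digits: (1, 1, 1).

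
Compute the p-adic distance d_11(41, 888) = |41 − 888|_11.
d_11(41, 888) = 1/121

Step 1 — x − y = 41 − 888 = -847. Step 2 — v_11(-847) = 2 (factor: -847 = −(11^2 · 7); the sign does not affect v_p). Step 3 — |x − y|_11 = 11^{-2} = 1/121.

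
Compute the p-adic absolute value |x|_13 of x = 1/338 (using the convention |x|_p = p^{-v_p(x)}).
|1/338|_13 = 169

Step 1 — compute v_13(x) by factoring powers of 13 out of the numerator and denominator: v_13(1/338) = -2. Step 2 — apply |x|_p = p^{-v_p(x)} = 13^{2} = 169.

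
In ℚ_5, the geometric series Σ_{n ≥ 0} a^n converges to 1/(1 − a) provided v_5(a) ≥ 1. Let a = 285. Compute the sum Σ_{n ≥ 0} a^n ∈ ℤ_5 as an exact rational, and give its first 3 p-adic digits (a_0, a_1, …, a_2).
Σ a^n = 1/(1 − a) = -1/284;  first 3 digits = (1, 2, 0)

v_5(a) = 1 ≥ 1, so the series converges in ℤ_5 to 1/(1 − a) = 1/(1 − 285) = -1/284. Expand this rational in ℤ_5: compute digits iteratively via d_i = x_i mod 5, x_{i+1} = (x_i − d_i)/5. The first 3 digits are (1, 2, 0).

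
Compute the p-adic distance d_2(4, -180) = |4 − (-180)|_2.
d_2(4, -180) = 1/8

Step 1 — x − y = 4 − (-180) = 184. Step 2 — v_2(184) = 3 (factor: 184 = (2^3 · 23); the sign does not affect v_p). Step 3 — |x − y|_2 = 2^{-3} = 1/8.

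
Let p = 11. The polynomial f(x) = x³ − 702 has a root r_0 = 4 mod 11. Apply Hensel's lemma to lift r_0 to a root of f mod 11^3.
r_2 = 950 (mod 1331)

Hensel: r_{i+1} = r_i − f(r_i)/f′(r_i) mod 11^{i+2}, where f′(x) = 3x². Iterate:
  r_0 = 4 (mod 11)
  r_1 = 103 (mod 121)
  r_2 = 950 (mod 1331)
Final: r = 950 with f(r) ≡ 0 mod 11^3.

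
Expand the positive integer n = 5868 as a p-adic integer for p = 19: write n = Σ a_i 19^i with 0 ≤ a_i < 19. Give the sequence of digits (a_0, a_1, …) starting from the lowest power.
(a_0, a_1, …) = (16, 4, 16)

Repeated division by 19 gives the digits low-to-high: 5868 = 16 + 4·19^1 + 16·19^2. Digit sequence: (16, 4, 16).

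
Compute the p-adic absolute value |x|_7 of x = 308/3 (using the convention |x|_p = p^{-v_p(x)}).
|308/3|_7 = 1/7

Step 1 — compute v_7(x) by factoring powers of 7 out of the numerator and denominator: v_7(308/3) = 1. Step 2 — apply |x|_p = p^{-v_p(x)} = 7^{-1} = 1/7.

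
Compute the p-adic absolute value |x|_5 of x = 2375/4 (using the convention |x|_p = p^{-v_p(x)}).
|2375/4|_5 = 1/125

Step 1 — compute v_5(x) by factoring powers of 5 out of the numerator and denominator: v_5(2375/4) = 3. Step 2 — apply |x|_p = p^{-v_p(x)} = 5^{-3} = 1/125.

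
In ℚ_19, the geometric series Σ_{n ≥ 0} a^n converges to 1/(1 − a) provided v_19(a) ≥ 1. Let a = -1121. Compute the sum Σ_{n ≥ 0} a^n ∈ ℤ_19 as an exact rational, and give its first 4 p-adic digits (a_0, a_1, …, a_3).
Σ a^n = 1/(1 − a) = 1/1122;  first 4 digits = (1, 17, 0, 4)

v_19(a) = 1 ≥ 1, so the series converges in ℤ_19 to 1/(1 − a) = 1/(1 − (-1121)) = 1/1122. Expand this rational in ℤ_19: compute digits iteratively via d_i = x_i mod 19, x_{i+1} = (x_i − d_i)/19. The first 4 digits are (1, 17, 0, 4).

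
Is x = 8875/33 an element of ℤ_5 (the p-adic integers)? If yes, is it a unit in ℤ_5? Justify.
x ∈ ℤ_5 but not a unit; v_5(x) = 3 > 0

ℤ_5 = {x ∈ ℚ_5 : v_5(x) ≥ 0} and ℤ_5^× = {x ∈ ℤ_5 : v_5(x) = 0}. Here v_5(8875/33) = v_5(num) − v_5(den) = 3; compare against these criteria.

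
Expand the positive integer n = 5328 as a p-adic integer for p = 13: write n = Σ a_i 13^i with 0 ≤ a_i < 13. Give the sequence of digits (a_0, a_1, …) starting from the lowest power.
(a_0, a_1, …) = (11, 6, 5, 2)

Repeated division by 13 gives the digits low-to-high: 5328 = 11 + 6·13^1 + 5·13^2 + 2·13^3. Digit sequence: (11, 6, 5, 2).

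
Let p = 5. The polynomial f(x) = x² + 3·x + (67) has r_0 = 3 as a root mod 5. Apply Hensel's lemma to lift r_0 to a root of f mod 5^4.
r_3 = 413 (mod 625)

Hensel: r_{i+1} = r_i − f(r_i)·(f′(r_i))^{-1} mod 5^{i+2}, f′(x) = 2x + 3. Iterate:
  r_0 = 3 (mod 5)
  r_1 = 13 (mod 25)
  r_2 = 38 (mod 125)
  r_3 = 413 (mod 625)
Final: r = 413 satisfies f(r) ≡ 0 mod 5^4.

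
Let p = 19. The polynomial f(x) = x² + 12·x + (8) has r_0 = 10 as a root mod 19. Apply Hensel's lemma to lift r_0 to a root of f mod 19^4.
r_3 = 53115 (mod 130321)

Hensel: r_{i+1} = r_i − f(r_i)·(f′(r_i))^{-1} mod 19^{i+2}, f′(x) = 2x + 12. Iterate:
  r_0 = 10 (mod 19)
  r_1 = 48 (mod 361)
  r_2 = 5102 (mod 6859)
  r_3 = 53115 (mod 130321)
Final: r = 53115 satisfies f(r) ≡ 0 mod 19^4.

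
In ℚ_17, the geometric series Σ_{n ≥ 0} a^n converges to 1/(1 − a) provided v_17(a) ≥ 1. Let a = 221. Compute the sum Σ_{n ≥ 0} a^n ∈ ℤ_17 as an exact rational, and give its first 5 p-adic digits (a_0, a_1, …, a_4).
Σ a^n = 1/(1 − a) = -1/220;  first 5 digits = (1, 13, 16, 13, 11)

v_17(a) = 1 ≥ 1, so the series converges in ℤ_17 to 1/(1 − a) = 1/(1 − 221) = -1/220. Expand this rational in ℤ_17: compute digits iteratively via d_i = x_i mod 17, x_{i+1} = (x_i − d_i)/17. The first 5 digits are (1, 13, 16, 13, 11).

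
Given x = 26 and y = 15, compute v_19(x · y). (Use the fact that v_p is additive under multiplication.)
v_19(390) = 0

v_p(x) = 0 (factor: 26 = 19^0 · 26); v_p(y) = 0 (factor: 15 = 19^0 · 15). Additivity: v_p(xy) = v_p(x) + v_p(y) = 0 + 0 = 0. (Direct check: xy = 390 = 19^0 · (390).)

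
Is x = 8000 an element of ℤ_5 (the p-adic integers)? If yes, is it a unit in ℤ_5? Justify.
x ∈ ℤ_5 but not a unit; v_5(x) = 3 > 0

ℤ_5 = {x ∈ ℚ_5 : v_5(x) ≥ 0} and ℤ_5^× = {x ∈ ℤ_5 : v_5(x) = 0}. Here v_5(8000) = v_5(num) − v_5(den) = 3; compare against these criteria.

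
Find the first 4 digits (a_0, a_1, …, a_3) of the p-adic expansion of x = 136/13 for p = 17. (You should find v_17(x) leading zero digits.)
(a_0, …, a_3) = (0, 15, 7, 10)

v_17(136/13) = 1, so a_0 = ... = a_0 = 0. Factor out: x = 17^1 · u with u = 8/13 a unit in ℤ_17. Expand u iteratively via a_{v+i} = u_i mod 17, u_{i+1} = (u_i − a_{v+i})/17:
  u_0 = 8/13;  a_1 = 15;  u_1 = (u_0 − 15)/17 = -11/13
  u_1 = -11/13;  a_2 = 7;  u_2 = (u_1 − 7)/17 = -6/13
  u_2 = -6/13;  a_3 = 10;  u_3 = (u_2 − 10)/17 = -8/13
Digits: (0, 15, 7, 10).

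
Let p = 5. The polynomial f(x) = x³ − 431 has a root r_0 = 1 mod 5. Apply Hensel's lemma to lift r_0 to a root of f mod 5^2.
r_1 = 11 (mod 25)

Hensel: r_{i+1} = r_i − f(r_i)/f′(r_i) mod 5^{i+2}, where f′(x) = 3x². Iterate:
  r_0 = 1 (mod 5)
  r_1 = 11 (mod 25)
Final: r = 11 with f(r) ≡ 0 mod 5^2.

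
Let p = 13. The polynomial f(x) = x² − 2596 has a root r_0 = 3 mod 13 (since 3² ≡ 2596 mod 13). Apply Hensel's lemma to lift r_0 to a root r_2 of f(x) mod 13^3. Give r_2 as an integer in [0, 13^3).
r_2 = 1927 (mod 2197)

Hensel's recurrence: r_{i+1} = r_i − f(r_i)·(f′(r_i))^{-1} mod 13^{i+2}, with f′(x) = 2x. Iterate:
  r_0 = 3 (mod 13)
  r_1 = 68 (mod 169)
  r_2 = 1927 (mod 2197)
Final: r_2 = 1927, and one checks f(r_2) ≡ 0 mod 13^3.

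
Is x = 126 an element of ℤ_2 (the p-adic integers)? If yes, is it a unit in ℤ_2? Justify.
x ∈ ℤ_2 but not a unit; v_2(x) = 1 > 0

ℤ_2 = {x ∈ ℚ_2 : v_2(x) ≥ 0} and ℤ_2^× = {x ∈ ℤ_2 : v_2(x) = 0}. Here v_2(126) = v_2(num) − v_2(den) = 1; compare against these criteria.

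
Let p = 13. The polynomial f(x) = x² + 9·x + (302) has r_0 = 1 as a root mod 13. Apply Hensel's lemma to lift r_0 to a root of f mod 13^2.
r_1 = 157 (mod 169)

Hensel: r_{i+1} = r_i − f(r_i)·(f′(r_i))^{-1} mod 13^{i+2}, f′(x) = 2x + 9. Iterate:
  r_0 = 1 (mod 13)
  r_1 = 157 (mod 169)
Final: r = 157 satisfies f(r) ≡ 0 mod 13^2.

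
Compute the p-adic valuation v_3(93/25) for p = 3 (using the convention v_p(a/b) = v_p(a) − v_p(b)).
v_3(93/25) = 1

Factor powers of 3 from the numerator and denominator of the reduced fraction: 93 = 3^1 · 31 and 25 = 3^0 · 25. Apply v_p(a/b) = v_p(a) − v_p(b): v_3(93/25) = 1 − 0 = 1.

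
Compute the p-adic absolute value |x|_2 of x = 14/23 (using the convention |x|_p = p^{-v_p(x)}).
|14/23|_2 = 1/2

Step 1 — compute v_2(x) by factoring powers of 2 out of the numerator and denominator: v_2(14/23) = 1. Step 2 — apply |x|_p = p^{-v_p(x)} = 2^{-1} = 1/2.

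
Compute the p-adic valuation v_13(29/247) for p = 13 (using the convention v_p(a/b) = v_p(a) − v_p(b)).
v_13(29/247) = -1

Factor powers of 13 from the numerator and denominator of the reduced fraction: 29 = 13^0 · 29 and 247 = 13^1 · 19. Apply v_p(a/b) = v_p(a) − v_p(b): v_13(29/247) = 0 − 1 = -1.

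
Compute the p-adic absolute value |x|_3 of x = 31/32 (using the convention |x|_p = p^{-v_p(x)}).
|31/32|_3 = 1

Step 1 — compute v_3(x) by factoring powers of 3 out of the numerator and denominator: v_3(31/32) = 0. Step 2 — apply |x|_p = p^{-v_p(x)} = 3^{0} = 1.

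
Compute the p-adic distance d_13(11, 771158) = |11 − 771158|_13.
d_13(11, 771158) = 1/28561

Step 1 — x − y = 11 − 771158 = -771147. Step 2 — v_13(-771147) = 4 (factor: -771147 = −(13^4 · 27); the sign does not affect v_p). Step 3 — |x − y|_13 = 13^{-4} = 1/28561.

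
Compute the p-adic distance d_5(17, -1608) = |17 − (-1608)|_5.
d_5(17, -1608) = 1/125

Step 1 — x − y = 17 − (-1608) = 1625. Step 2 — v_5(1625) = 3 (factor: 1625 = (5^3 · 13); the sign does not affect v_p). Step 3 — |x − y|_5 = 5^{-3} = 1/125.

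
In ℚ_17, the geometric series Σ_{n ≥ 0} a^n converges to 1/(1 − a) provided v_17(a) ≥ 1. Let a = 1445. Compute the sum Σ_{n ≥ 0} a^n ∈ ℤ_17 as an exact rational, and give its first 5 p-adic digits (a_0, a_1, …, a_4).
Σ a^n = 1/(1 − a) = -1/1444;  first 5 digits = (1, 0, 5, 0, 8)

v_17(a) = 2 ≥ 1, so the series converges in ℤ_17 to 1/(1 − a) = 1/(1 − 1445) = -1/1444. Expand this rational in ℤ_17: compute digits iteratively via d_i = x_i mod 17, x_{i+1} = (x_i − d_i)/17. The first 5 digits are (1, 0, 5, 0, 8).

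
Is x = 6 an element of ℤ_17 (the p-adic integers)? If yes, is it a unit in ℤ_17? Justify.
x ∈ ℤ_17^× (unit); v_17(x) = 0

ℤ_17 = {x ∈ ℚ_17 : v_17(x) ≥ 0} and ℤ_17^× = {x ∈ ℤ_17 : v_17(x) = 0}. Here v_17(6) = v_17(num) − v_17(den) = 0; compare against these criteria.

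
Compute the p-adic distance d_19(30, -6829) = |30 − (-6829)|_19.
d_19(30, -6829) = 1/6859

Step 1 — x − y = 30 − (-6829) = 6859. Step 2 — v_19(6859) = 3 (factor: 6859 = (19^3 · 1); the sign does not affect v_p). Step 3 — |x − y|_19 = 19^{-3} = 1/6859.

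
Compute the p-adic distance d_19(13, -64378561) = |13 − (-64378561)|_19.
d_19(13, -64378561) = 1/2476099

Step 1 — x − y = 13 − (-64378561) = 64378574. Step 2 — v_19(64378574) = 5 (factor: 64378574 = (19^5 · 26); the sign does not affect v_p). Step 3 — |x − y|_19 = 19^{-5} = 1/2476099.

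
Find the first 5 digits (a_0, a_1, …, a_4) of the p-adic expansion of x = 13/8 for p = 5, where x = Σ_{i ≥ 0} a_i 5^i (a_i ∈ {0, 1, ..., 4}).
(a_0, …, a_4) = (1, 2, 4, 1, 4)

v_5(13/8) = 0 (numerator and denominator both coprime to 5), so x ∈ ℤ_5^×. Compute digits iteratively via a_i = x_i mod 5, x_{i+1} = (x_i − a_i)/5, with x_0 = x:
  x_0 = 13/8;  a_0 = 1;  x_1 = (x_0 − 1)/5 = 1/8
  x_1 = 1/8;  a_1 = 2;  x_2 = (x_1 − 2)/5 = -3/8
  x_2 = -3/8;  a_2 = 4;  x_3 = (x_2 − 4)/5 = -7/8
  x_3 = -7/8;  a_3 = 1;  x_4 = (x_3 − 1)/5 = -3/8
  x_4 = -3/8;  a_4 = 4;  x_5 = (x_4 − 4)/5 = -7/8
Digits: (1, 2, 4, 1, 4).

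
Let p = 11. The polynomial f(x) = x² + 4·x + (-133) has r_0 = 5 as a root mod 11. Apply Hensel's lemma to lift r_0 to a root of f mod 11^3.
r_2 = 478 (mod 1331)

Hensel: r_{i+1} = r_i − f(r_i)·(f′(r_i))^{-1} mod 11^{i+2}, f′(x) = 2x + 4. Iterate:
  r_0 = 5 (mod 11)
  r_1 = 115 (mod 121)
  r_2 = 478 (mod 1331)
Final: r = 478 satisfies f(r) ≡ 0 mod 11^3.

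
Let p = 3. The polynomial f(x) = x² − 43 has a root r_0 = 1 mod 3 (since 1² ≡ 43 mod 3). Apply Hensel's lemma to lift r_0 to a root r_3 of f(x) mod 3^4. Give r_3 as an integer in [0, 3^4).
r_3 = 58 (mod 81)

Hensel's recurrence: r_{i+1} = r_i − f(r_i)·(f′(r_i))^{-1} mod 3^{i+2}, with f′(x) = 2x. Iterate:
  r_0 = 1 (mod 3)
  r_1 = 4 (mod 9)
  r_2 = 4 (mod 27)
  r_3 = 58 (mod 81)
Final: r_3 = 58, and one checks f(r_3) ≡ 0 mod 3^4.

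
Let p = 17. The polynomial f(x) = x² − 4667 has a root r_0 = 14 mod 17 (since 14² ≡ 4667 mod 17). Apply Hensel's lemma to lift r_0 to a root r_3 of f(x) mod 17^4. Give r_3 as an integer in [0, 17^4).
r_3 = 48447 (mod 83521)

Hensel's recurrence: r_{i+1} = r_i − f(r_i)·(f′(r_i))^{-1} mod 17^{i+2}, with f′(x) = 2x. Iterate:
  r_0 = 14 (mod 17)
  r_1 = 184 (mod 289)
  r_2 = 4230 (mod 4913)
  r_3 = 48447 (mod 83521)
Final: r_3 = 48447, and one checks f(r_3) ≡ 0 mod 17^4.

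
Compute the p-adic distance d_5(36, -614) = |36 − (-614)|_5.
d_5(36, -614) = 1/25

Step 1 — x − y = 36 − (-614) = 650. Step 2 — v_5(650) = 2 (factor: 650 = (5^2 · 26); the sign does not affect v_p). Step 3 — |x − y|_5 = 5^{-2} = 1/25.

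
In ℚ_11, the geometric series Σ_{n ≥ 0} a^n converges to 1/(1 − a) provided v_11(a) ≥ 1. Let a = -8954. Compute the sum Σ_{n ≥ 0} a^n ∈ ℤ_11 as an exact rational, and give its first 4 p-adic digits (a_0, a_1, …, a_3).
Σ a^n = 1/(1 − a) = 1/8955;  first 4 digits = (1, 0, 3, 4)

v_11(a) = 2 ≥ 1, so the series converges in ℤ_11 to 1/(1 − a) = 1/(1 − (-8954)) = 1/8955. Expand this rational in ℤ_11: compute digits iteratively via d_i = x_i mod 11, x_{i+1} = (x_i − d_i)/11. The first 4 digits are (1, 0, 3, 4).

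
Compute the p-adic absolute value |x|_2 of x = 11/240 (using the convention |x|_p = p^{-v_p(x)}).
|11/240|_2 = 16

Step 1 — compute v_2(x) by factoring powers of 2 out of the numerator and denominator: v_2(11/240) = -4. Step 2 — apply |x|_p = p^{-v_p(x)} = 2^{4} = 16.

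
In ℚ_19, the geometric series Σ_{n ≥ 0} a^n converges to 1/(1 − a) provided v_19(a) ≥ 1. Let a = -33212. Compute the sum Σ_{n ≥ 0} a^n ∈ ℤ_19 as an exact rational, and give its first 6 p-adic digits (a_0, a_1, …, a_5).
Σ a^n = 1/(1 − a) = 1/33213;  first 6 digits = (1, 0, 3, 14, 8, 8)

v_19(a) = 2 ≥ 1, so the series converges in ℤ_19 to 1/(1 − a) = 1/(1 − (-33212)) = 1/33213. Expand this rational in ℤ_19: compute digits iteratively via d_i = x_i mod 19, x_{i+1} = (x_i − d_i)/19. The first 6 digits are (1, 0, 3, 14, 8, 8).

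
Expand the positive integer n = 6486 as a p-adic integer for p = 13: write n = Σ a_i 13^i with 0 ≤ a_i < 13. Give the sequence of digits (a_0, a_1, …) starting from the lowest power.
(a_0, a_1, …) = (12, 4, 12, 2)

Repeated division by 13 gives the digits low-to-high: 6486 = 12 + 4·13^1 + 12·13^2 + 2·13^3. Digit sequence: (12, 4, 12, 2).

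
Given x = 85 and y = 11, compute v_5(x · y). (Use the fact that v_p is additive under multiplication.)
v_5(935) = 1

v_p(x) = 1 (factor: 85 = 5^1 · 17); v_p(y) = 0 (factor: 11 = 5^0 · 11). Additivity: v_p(xy) = v_p(x) + v_p(y) = 1 + 0 = 1. (Direct check: xy = 935 = 5^1 · (187).)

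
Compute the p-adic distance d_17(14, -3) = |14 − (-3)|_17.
d_17(14, -3) = 1/17

Step 1 — x − y = 14 − (-3) = 17. Step 2 — v_17(17) = 1 (factor: 17 = (17^1 · 1); the sign does not affect v_p). Step 3 — |x − y|_17 = 17^{-1} = 1/17.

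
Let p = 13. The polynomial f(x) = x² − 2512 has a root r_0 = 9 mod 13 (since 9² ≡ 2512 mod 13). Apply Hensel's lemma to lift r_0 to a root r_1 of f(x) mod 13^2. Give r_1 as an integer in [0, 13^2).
r_1 = 22 (mod 169)

Hensel's recurrence: r_{i+1} = r_i − f(r_i)·(f′(r_i))^{-1} mod 13^{i+2}, with f′(x) = 2x. Iterate:
  r_0 = 9 (mod 13)
  r_1 = 22 (mod 169)
Final: r_1 = 22, and one checks f(r_1) ≡ 0 mod 13^2.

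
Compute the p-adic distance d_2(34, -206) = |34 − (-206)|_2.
d_2(34, -206) = 1/16

Step 1 — x − y = 34 − (-206) = 240. Step 2 — v_2(240) = 4 (factor: 240 = (2^4 · 15); the sign does not affect v_p). Step 3 — |x − y|_2 = 2^{-4} = 1/16.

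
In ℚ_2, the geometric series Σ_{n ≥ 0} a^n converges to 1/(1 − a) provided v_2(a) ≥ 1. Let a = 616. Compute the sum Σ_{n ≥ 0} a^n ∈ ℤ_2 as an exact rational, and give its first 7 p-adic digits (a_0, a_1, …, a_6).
Σ a^n = 1/(1 − a) = -1/615;  first 7 digits = (1, 0, 0, 1, 0, 1, 0)

v_2(a) = 3 ≥ 1, so the series converges in ℤ_2 to 1/(1 − a) = 1/(1 − 616) = -1/615. Expand this rational in ℤ_2: compute digits iteratively via d_i = x_i mod 2, x_{i+1} = (x_i − d_i)/2. The first 7 digits are (1, 0, 0, 1, 0, 1, 0).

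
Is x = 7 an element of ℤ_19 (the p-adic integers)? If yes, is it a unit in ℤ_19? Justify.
x ∈ ℤ_19^× (unit); v_19(x) = 0

ℤ_19 = {x ∈ ℚ_19 : v_19(x) ≥ 0} and ℤ_19^× = {x ∈ ℤ_19 : v_19(x) = 0}. Here v_19(7) = v_19(num) − v_19(den) = 0; compare against these criteria.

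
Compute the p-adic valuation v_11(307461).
v_11(307461) = 4

v_11(n) is the largest exponent k such that 11^k divides n. Factor out: 307461 = 11^4 · 21. (Sign doesn't affect v_p.) So v_11(307461) = 4.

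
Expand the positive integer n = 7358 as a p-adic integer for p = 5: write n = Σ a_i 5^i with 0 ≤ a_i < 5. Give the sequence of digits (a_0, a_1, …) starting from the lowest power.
(a_0, a_1, …) = (3, 1, 4, 3, 1, 2)

Repeated division by 5 gives the digits low-to-high: 7358 = 3 + 1·5^1 + 4·5^2 + 3·5^3 + 1·5^4 + 2·5^5. Digit sequence: (3, 1, 4, 3, 1, 2).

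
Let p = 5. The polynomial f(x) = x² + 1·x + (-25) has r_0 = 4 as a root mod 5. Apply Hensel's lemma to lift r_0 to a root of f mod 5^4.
r_3 = 599 (mod 625)

Hensel: r_{i+1} = r_i − f(r_i)·(f′(r_i))^{-1} mod 5^{i+2}, f′(x) = 2x + 1. Iterate:
  r_0 = 4 (mod 5)
  r_1 = 24 (mod 25)
  r_2 = 99 (mod 125)
  r_3 = 599 (mod 625)
Final: r = 599 satisfies f(r) ≡ 0 mod 5^4.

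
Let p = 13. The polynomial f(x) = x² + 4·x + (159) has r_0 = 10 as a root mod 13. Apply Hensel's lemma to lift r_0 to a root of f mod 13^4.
r_3 = 11905 (mod 28561)

Hensel: r_{i+1} = r_i − f(r_i)·(f′(r_i))^{-1} mod 13^{i+2}, f′(x) = 2x + 4. Iterate:
  r_0 = 10 (mod 13)
  r_1 = 75 (mod 169)
  r_2 = 920 (mod 2197)
  r_3 = 11905 (mod 28561)
Final: r = 11905 satisfies f(r) ≡ 0 mod 13^4.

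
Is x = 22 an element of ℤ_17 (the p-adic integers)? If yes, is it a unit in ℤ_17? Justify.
x ∈ ℤ_17^× (unit); v_17(x) = 0

ℤ_17 = {x ∈ ℚ_17 : v_17(x) ≥ 0} and ℤ_17^× = {x ∈ ℤ_17 : v_17(x) = 0}. Here v_17(22) = v_17(num) − v_17(den) = 0; compare against these criteria.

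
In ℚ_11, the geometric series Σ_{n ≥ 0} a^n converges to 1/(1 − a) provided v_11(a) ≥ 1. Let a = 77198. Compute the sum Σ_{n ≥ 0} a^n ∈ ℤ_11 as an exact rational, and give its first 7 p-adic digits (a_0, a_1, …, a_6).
Σ a^n = 1/(1 − a) = -1/77197;  first 7 digits = (1, 0, 0, 3, 5, 0, 9)

v_11(a) = 3 ≥ 1, so the series converges in ℤ_11 to 1/(1 − a) = 1/(1 − 77198) = -1/77197. Expand this rational in ℤ_11: compute digits iteratively via d_i = x_i mod 11, x_{i+1} = (x_i − d_i)/11. The first 7 digits are (1, 0, 0, 3, 5, 0, 9).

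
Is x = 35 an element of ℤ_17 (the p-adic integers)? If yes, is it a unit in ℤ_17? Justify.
x ∈ ℤ_17^× (unit); v_17(x) = 0

ℤ_17 = {x ∈ ℚ_17 : v_17(x) ≥ 0} and ℤ_17^× = {x ∈ ℤ_17 : v_17(x) = 0}. Here v_17(35) = v_17(num) − v_17(den) = 0; compare against these criteria.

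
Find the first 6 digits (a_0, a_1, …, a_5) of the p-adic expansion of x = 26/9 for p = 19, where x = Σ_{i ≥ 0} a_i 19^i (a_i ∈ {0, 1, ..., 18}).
(a_0, …, a_5) = (5, 2, 2, 2, 2, 2)

v_19(26/9) = 0 (numerator and denominator both coprime to 19), so x ∈ ℤ_19^×. Compute digits iteratively via a_i = x_i mod 19, x_{i+1} = (x_i − a_i)/19, with x_0 = x:
  x_0 = 26/9;  a_0 = 5;  x_1 = (x_0 − 5)/19 = -1/9
  x_1 = -1/9;  a_1 = 2;  x_2 = (x_1 − 2)/19 = -1/9
  x_2 = -1/9;  a_2 = 2;  x_3 = (x_2 − 2)/19 = -1/9
  x_3 = -1/9;  a_3 = 2;  x_4 = (x_3 − 2)/19 = -1/9
  x_4 = -1/9;  a_4 = 2;  x_5 = (x_4 − 2)/19 = -1/9
  x_5 = -1/9;  a_5 = 2;  x_6 = (x_5 − 2)/19 = -1/9
Digits: (5, 2, 2, 2, 2, 2).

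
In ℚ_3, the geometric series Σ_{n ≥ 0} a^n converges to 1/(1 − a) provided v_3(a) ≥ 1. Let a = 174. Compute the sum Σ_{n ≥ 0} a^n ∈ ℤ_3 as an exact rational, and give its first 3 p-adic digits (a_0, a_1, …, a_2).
Σ a^n = 1/(1 − a) = -1/173;  first 3 digits = (1, 1, 2)

v_3(a) = 1 ≥ 1, so the series converges in ℤ_3 to 1/(1 − a) = 1/(1 − 174) = -1/173. Expand this rational in ℤ_3: compute digits iteratively via d_i = x_i mod 3, x_{i+1} = (x_i − d_i)/3. The first 3 digits are (1, 1, 2).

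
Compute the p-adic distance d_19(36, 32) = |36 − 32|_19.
d_19(36, 32) = 1

Step 1 — x − y = 36 − 32 = 4. Step 2 — v_19(4) = 0 (factor: 4 = (19^0 · 4); the sign does not affect v_p). Step 3 — |x − y|_19 = 19^{0} = 1.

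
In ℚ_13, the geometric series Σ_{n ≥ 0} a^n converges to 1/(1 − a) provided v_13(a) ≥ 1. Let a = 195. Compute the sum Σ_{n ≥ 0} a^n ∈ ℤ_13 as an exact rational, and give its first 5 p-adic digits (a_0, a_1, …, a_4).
Σ a^n = 1/(1 − a) = -1/194;  first 5 digits = (1, 2, 5, 12, 3)

v_13(a) = 1 ≥ 1, so the series converges in ℤ_13 to 1/(1 − a) = 1/(1 − 195) = -1/194. Expand this rational in ℤ_13: compute digits iteratively via d_i = x_i mod 13, x_{i+1} = (x_i − d_i)/13. The first 5 digits are (1, 2, 5, 12, 3).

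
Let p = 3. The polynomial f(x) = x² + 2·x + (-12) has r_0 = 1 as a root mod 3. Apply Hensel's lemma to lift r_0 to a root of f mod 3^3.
r_2 = 10 (mod 27)

Hensel: r_{i+1} = r_i − f(r_i)·(f′(r_i))^{-1} mod 3^{i+2}, f′(x) = 2x + 2. Iterate:
  r_0 = 1 (mod 3)
  r_1 = 1 (mod 9)
  r_2 = 10 (mod 27)
Final: r = 10 satisfies f(r) ≡ 0 mod 3^3.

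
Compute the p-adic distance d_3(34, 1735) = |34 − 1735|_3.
d_3(34, 1735) = 1/243

Step 1 — x − y = 34 − 1735 = -1701. Step 2 — v_3(-1701) = 5 (factor: -1701 = −(3^5 · 7); the sign does not affect v_p). Step 3 — |x − y|_3 = 3^{-5} = 1/243.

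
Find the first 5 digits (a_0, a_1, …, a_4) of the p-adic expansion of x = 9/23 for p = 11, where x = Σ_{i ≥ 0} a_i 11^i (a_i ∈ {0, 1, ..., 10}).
(a_0, …, a_4) = (9, 4, 1, 8, 5)

v_11(9/23) = 0 (numerator and denominator both coprime to 11), so x ∈ ℤ_11^×. Compute digits iteratively via a_i = x_i mod 11, x_{i+1} = (x_i − a_i)/11, with x_0 = x:
  x_0 = 9/23;  a_0 = 9;  x_1 = (x_0 − 9)/11 = -18/23
  x_1 = -18/23;  a_1 = 4;  x_2 = (x_1 − 4)/11 = -10/23
  x_2 = -10/23;  a_2 = 1;  x_3 = (x_2 − 1)/11 = -3/23
  x_3 = -3/23;  a_3 = 8;  x_4 = (x_3 − 8)/11 = -17/23
  x_4 = -17/23;  a_4 = 5;  x_5 = (x_4 − 5)/11 = -12/23
Digits: (9, 4, 1, 8, 5).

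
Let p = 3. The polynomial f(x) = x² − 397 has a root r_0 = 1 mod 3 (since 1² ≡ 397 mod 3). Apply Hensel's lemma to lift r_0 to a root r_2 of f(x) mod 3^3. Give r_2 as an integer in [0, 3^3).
r_2 = 10 (mod 27)

Hensel's recurrence: r_{i+1} = r_i − f(r_i)·(f′(r_i))^{-1} mod 3^{i+2}, with f′(x) = 2x. Iterate:
  r_0 = 1 (mod 3)
  r_1 = 1 (mod 9)
  r_2 = 10 (mod 27)
Final: r_2 = 10, and one checks f(r_2) ≡ 0 mod 3^3.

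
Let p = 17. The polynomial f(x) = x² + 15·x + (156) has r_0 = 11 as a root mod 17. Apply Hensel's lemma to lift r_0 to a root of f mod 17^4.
r_3 = 37241 (mod 83521)

Hensel: r_{i+1} = r_i − f(r_i)·(f′(r_i))^{-1} mod 17^{i+2}, f′(x) = 2x + 15. Iterate:
  r_0 = 11 (mod 17)
  r_1 = 249 (mod 289)
  r_2 = 2850 (mod 4913)
  r_3 = 37241 (mod 83521)
Final: r = 37241 satisfies f(r) ≡ 0 mod 17^4.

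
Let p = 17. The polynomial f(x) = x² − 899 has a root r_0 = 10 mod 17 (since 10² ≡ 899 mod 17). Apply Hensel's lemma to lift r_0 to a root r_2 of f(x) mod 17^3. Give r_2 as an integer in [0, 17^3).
r_2 = 2781 (mod 4913)

Hensel's recurrence: r_{i+1} = r_i − f(r_i)·(f′(r_i))^{-1} mod 17^{i+2}, with f′(x) = 2x. Iterate:
  r_0 = 10 (mod 17)
  r_1 = 180 (mod 289)
  r_2 = 2781 (mod 4913)
Final: r_2 = 2781, and one checks f(r_2) ≡ 0 mod 17^3.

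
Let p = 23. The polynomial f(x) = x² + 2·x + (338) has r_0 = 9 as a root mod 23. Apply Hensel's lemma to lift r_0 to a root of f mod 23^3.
r_2 = 8795 (mod 12167)

Hensel: r_{i+1} = r_i − f(r_i)·(f′(r_i))^{-1} mod 23^{i+2}, f′(x) = 2x + 2. Iterate:
  r_0 = 9 (mod 23)
  r_1 = 331 (mod 529)
  r_2 = 8795 (mod 12167)
Final: r = 8795 satisfies f(r) ≡ 0 mod 23^3.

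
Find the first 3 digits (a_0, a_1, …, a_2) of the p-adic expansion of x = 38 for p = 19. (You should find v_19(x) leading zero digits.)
(a_0, …, a_2) = (0, 2, 0)

v_19(38) = 1, so a_0 = ... = a_0 = 0. Factor out: x = 19^1 · u with u = 2 a unit in ℤ_19. Expand u iteratively via a_{v+i} = u_i mod 19, u_{i+1} = (u_i − a_{v+i})/19:
  u_0 = 2;  a_1 = 2;  u_1 = (u_0 − 2)/19 = 0
  u_1 = 0;  a_2 = 0;  u_2 = (u_1 − 0)/19 = 0
Digits: (0, 2, 0).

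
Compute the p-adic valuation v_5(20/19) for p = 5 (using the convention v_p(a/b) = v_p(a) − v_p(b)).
v_5(20/19) = 1

Factor powers of 5 from the numerator and denominator of the reduced fraction: 20 = 5^1 · 4 and 19 = 5^0 · 19. Apply v_p(a/b) = v_p(a) − v_p(b): v_5(20/19) = 1 − 0 = 1.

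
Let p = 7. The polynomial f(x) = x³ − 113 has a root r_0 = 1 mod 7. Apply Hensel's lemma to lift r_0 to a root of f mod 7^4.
r_3 = 1541 (mod 2401)

Hensel: r_{i+1} = r_i − f(r_i)/f′(r_i) mod 7^{i+2}, where f′(x) = 3x². Iterate:
  r_0 = 1 (mod 7)
  r_1 = 22 (mod 49)
  r_2 = 169 (mod 343)
  r_3 = 1541 (mod 2401)
Final: r = 1541 with f(r) ≡ 0 mod 7^4.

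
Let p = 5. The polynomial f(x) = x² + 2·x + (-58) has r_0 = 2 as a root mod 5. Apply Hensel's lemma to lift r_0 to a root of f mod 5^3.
r_2 = 52 (mod 125)

Hensel: r_{i+1} = r_i − f(r_i)·(f′(r_i))^{-1} mod 5^{i+2}, f′(x) = 2x + 2. Iterate:
  r_0 = 2 (mod 5)
  r_1 = 2 (mod 25)
  r_2 = 52 (mod 125)
Final: r = 52 satisfies f(r) ≡ 0 mod 5^3.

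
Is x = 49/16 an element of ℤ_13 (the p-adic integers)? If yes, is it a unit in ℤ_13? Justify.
x ∈ ℤ_13^× (unit); v_13(x) = 0

ℤ_13 = {x ∈ ℚ_13 : v_13(x) ≥ 0} and ℤ_13^× = {x ∈ ℤ_13 : v_13(x) = 0}. Here v_13(49/16) = v_13(num) − v_13(den) = 0; compare against these criteria.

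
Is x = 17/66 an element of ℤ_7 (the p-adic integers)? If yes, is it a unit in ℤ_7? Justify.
x ∈ ℤ_7^× (unit); v_7(x) = 0

ℤ_7 = {x ∈ ℚ_7 : v_7(x) ≥ 0} and ℤ_7^× = {x ∈ ℤ_7 : v_7(x) = 0}. Here v_7(17/66) = v_7(num) − v_7(den) = 0; compare against these criteria.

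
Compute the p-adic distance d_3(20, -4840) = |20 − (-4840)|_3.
d_3(20, -4840) = 1/243

Step 1 — x − y = 20 − (-4840) = 4860. Step 2 — v_3(4860) = 5 (factor: 4860 = (3^5 · 20); the sign does not affect v_p). Step 3 — |x − y|_3 = 3^{-5} = 1/243.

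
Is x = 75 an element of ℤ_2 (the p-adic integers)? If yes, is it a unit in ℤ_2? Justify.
x ∈ ℤ_2^× (unit); v_2(x) = 0

ℤ_2 = {x ∈ ℚ_2 : v_2(x) ≥ 0} and ℤ_2^× = {x ∈ ℤ_2 : v_2(x) = 0}. Here v_2(75) = v_2(num) − v_2(den) = 0; compare against these criteria.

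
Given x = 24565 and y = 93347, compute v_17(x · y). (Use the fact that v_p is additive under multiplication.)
v_17(2293069055) = 6

v_p(x) = 3 (factor: 24565 = 17^3 · 5); v_p(y) = 3 (factor: 93347 = 17^3 · 19). Additivity: v_p(xy) = v_p(x) + v_p(y) = 3 + 3 = 6. (Direct check: xy = 2293069055 = 17^6 · (95).)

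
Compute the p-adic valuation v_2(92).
v_2(92) = 2

v_2(n) is the largest exponent k such that 2^k divides n. Factor out: 92 = 2^2 · 23. (Sign doesn't affect v_p.) So v_2(92) = 2.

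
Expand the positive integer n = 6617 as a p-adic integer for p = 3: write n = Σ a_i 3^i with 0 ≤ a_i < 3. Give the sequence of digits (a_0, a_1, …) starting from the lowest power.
(a_0, a_1, …) = (2, 0, 0, 2, 0, 0, 0, 0, 1)

Repeated division by 3 gives the digits low-to-high: 6617 = 2 + 2·3^3 + 1·3^8. Digit sequence: (2, 0, 0, 2, 0, 0, 0, 0, 1).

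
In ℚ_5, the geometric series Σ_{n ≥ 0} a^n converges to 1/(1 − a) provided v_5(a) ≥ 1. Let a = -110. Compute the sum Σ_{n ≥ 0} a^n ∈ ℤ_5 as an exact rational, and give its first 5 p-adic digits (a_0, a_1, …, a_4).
Σ a^n = 1/(1 − a) = 1/111;  first 5 digits = (1, 3, 4, 2, 0)

v_5(a) = 1 ≥ 1, so the series converges in ℤ_5 to 1/(1 − a) = 1/(1 − (-110)) = 1/111. Expand this rational in ℤ_5: compute digits iteratively via d_i = x_i mod 5, x_{i+1} = (x_i − d_i)/5. The first 5 digits are (1, 3, 4, 2, 0).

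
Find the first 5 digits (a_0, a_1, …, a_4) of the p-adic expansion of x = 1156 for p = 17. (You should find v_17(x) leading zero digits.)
(a_0, …, a_4) = (0, 0, 4, 0, 0)

v_17(1156) = 2, so a_0 = ... = a_1 = 0. Factor out: x = 17^2 · u with u = 4 a unit in ℤ_17. Expand u iteratively via a_{v+i} = u_i mod 17, u_{i+1} = (u_i − a_{v+i})/17:
  u_0 = 4;  a_2 = 4;  u_1 = (u_0 − 4)/17 = 0
  u_1 = 0;  a_3 = 0;  u_2 = (u_1 − 0)/17 = 0
  u_2 = 0;  a_4 = 0;  u_3 = (u_2 − 0)/17 = 0
Digits: (0, 0, 4, 0, 0).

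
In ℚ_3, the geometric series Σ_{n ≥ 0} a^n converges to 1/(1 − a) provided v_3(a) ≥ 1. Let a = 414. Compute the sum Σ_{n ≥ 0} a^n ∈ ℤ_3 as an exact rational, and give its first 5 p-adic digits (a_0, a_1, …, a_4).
Σ a^n = 1/(1 − a) = -1/413;  first 5 digits = (1, 0, 1, 0, 0)

v_3(a) = 2 ≥ 1, so the series converges in ℤ_3 to 1/(1 − a) = 1/(1 − 414) = -1/413. Expand this rational in ℤ_3: compute digits iteratively via d_i = x_i mod 3, x_{i+1} = (x_i − d_i)/3. The first 5 digits are (1, 0, 1, 0, 0).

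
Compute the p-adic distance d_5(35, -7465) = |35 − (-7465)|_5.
d_5(35, -7465) = 1/625

Step 1 — x − y = 35 − (-7465) = 7500. Step 2 — v_5(7500) = 4 (factor: 7500 = (5^4 · 12); the sign does not affect v_p). Step 3 — |x − y|_5 = 5^{-4} = 1/625.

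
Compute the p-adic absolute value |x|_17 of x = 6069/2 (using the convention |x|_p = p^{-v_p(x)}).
|6069/2|_17 = 1/289

Step 1 — compute v_17(x) by factoring powers of 17 out of the numerator and denominator: v_17(6069/2) = 2. Step 2 — apply |x|_p = p^{-v_p(x)} = 17^{-2} = 1/289.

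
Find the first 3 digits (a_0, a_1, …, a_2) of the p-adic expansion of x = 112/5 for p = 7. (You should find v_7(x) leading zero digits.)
(a_0, …, a_2) = (0, 6, 1)

v_7(112/5) = 1, so a_0 = ... = a_0 = 0. Factor out: x = 7^1 · u with u = 16/5 a unit in ℤ_7. Expand u iteratively via a_{v+i} = u_i mod 7, u_{i+1} = (u_i − a_{v+i})/7:
  u_0 = 16/5;  a_1 = 6;  u_1 = (u_0 − 6)/7 = -2/5
  u_1 = -2/5;  a_2 = 1;  u_2 = (u_1 − 1)/7 = -1/5
Digits: (0, 6, 1).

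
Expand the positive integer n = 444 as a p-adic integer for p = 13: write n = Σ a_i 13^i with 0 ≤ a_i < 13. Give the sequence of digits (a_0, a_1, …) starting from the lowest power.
(a_0, a_1, …) = (2, 8, 2)

Repeated division by 13 gives the digits low-to-high: 444 = 2 + 8·13^1 + 2·13^2. Digit sequence: (2, 8, 2).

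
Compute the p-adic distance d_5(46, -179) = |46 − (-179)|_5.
d_5(46, -179) = 1/25

Step 1 — x − y = 46 − (-179) = 225. Step 2 — v_5(225) = 2 (factor: 225 = (5^2 · 9); the sign does not affect v_p). Step 3 — |x − y|_5 = 5^{-2} = 1/25.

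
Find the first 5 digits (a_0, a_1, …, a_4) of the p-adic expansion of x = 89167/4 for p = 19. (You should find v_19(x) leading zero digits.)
(a_0, …, a_4) = (0, 0, 0, 8, 14)

v_19(89167/4) = 3, so a_0 = ... = a_2 = 0. Factor out: x = 19^3 · u with u = 13/4 a unit in ℤ_19. Expand u iteratively via a_{v+i} = u_i mod 19, u_{i+1} = (u_i − a_{v+i})/19:
  u_0 = 13/4;  a_3 = 8;  u_1 = (u_0 − 8)/19 = -1/4
  u_1 = -1/4;  a_4 = 14;  u_2 = (u_1 − 14)/19 = -3/4
Digits: (0, 0, 0, 8, 14).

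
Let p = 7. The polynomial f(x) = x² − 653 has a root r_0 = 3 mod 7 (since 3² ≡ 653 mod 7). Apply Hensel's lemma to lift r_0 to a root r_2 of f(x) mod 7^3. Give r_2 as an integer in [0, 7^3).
r_2 = 45 (mod 343)

Hensel's recurrence: r_{i+1} = r_i − f(r_i)·(f′(r_i))^{-1} mod 7^{i+2}, with f′(x) = 2x. Iterate:
  r_0 = 3 (mod 7)
  r_1 = 45 (mod 49)
  r_2 = 45 (mod 343)
Final: r_2 = 45, and one checks f(r_2) ≡ 0 mod 7^3.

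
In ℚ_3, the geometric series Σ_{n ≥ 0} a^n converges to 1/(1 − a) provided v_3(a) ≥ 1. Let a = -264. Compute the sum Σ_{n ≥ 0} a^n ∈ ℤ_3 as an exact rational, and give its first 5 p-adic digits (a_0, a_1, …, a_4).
Σ a^n = 1/(1 − a) = 1/265;  first 5 digits = (1, 2, 1, 2, 2)

v_3(a) = 1 ≥ 1, so the series converges in ℤ_3 to 1/(1 − a) = 1/(1 − (-264)) = 1/265. Expand this rational in ℤ_3: compute digits iteratively via d_i = x_i mod 3, x_{i+1} = (x_i − d_i)/3. The first 5 digits are (1, 2, 1, 2, 2).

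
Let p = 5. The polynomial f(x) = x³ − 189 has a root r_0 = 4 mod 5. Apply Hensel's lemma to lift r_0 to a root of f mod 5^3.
r_2 = 4 (mod 125)

Hensel: r_{i+1} = r_i − f(r_i)/f′(r_i) mod 5^{i+2}, where f′(x) = 3x². Iterate:
  r_0 = 4 (mod 5)
  r_1 = 4 (mod 25)
  r_2 = 4 (mod 125)
Final: r = 4 with f(r) ≡ 0 mod 5^3.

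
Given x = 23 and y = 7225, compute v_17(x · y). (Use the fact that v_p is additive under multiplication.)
v_17(166175) = 2

v_p(x) = 0 (factor: 23 = 17^0 · 23); v_p(y) = 2 (factor: 7225 = 17^2 · 25). Additivity: v_p(xy) = v_p(x) + v_p(y) = 0 + 2 = 2. (Direct check: xy = 166175 = 17^2 · (575).)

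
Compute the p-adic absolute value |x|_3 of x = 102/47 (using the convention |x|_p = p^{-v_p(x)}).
|102/47|_3 = 1/3

Step 1 — compute v_3(x) by factoring powers of 3 out of the numerator and denominator: v_3(102/47) = 1. Step 2 — apply |x|_p = p^{-v_p(x)} = 3^{-1} = 1/3.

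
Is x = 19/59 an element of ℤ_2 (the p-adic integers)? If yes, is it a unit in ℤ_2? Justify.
x ∈ ℤ_2^× (unit); v_2(x) = 0

ℤ_2 = {x ∈ ℚ_2 : v_2(x) ≥ 0} and ℤ_2^× = {x ∈ ℤ_2 : v_2(x) = 0}. Here v_2(19/59) = v_2(num) − v_2(den) = 0; compare against these criteria.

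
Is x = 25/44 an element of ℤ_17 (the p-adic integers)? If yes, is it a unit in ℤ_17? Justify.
x ∈ ℤ_17^× (unit); v_17(x) = 0

ℤ_17 = {x ∈ ℚ_17 : v_17(x) ≥ 0} and ℤ_17^× = {x ∈ ℤ_17 : v_17(x) = 0}. Here v_17(25/44) = v_17(num) − v_17(den) = 0; compare against these criteria.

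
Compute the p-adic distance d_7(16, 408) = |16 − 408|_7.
d_7(16, 408) = 1/49

Step 1 — x − y = 16 − 408 = -392. Step 2 — v_7(-392) = 2 (factor: -392 = −(7^2 · 8); the sign does not affect v_p). Step 3 — |x − y|_7 = 7^{-2} = 1/49.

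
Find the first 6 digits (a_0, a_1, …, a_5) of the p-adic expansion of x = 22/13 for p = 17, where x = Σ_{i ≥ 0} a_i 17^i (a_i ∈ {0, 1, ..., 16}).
(a_0, …, a_5) = (3, 13, 11, 15, 3, 5)

v_17(22/13) = 0 (numerator and denominator both coprime to 17), so x ∈ ℤ_17^×. Compute digits iteratively via a_i = x_i mod 17, x_{i+1} = (x_i − a_i)/17, with x_0 = x:
  x_0 = 22/13;  a_0 = 3;  x_1 = (x_0 − 3)/17 = -1/13
  x_1 = -1/13;  a_1 = 13;  x_2 = (x_1 − 13)/17 = -10/13
  x_2 = -10/13;  a_2 = 11;  x_3 = (x_2 − 11)/17 = -9/13
  x_3 = -9/13;  a_3 = 15;  x_4 = (x_3 − 15)/17 = -12/13
  x_4 = -12/13;  a_4 = 3;  x_5 = (x_4 − 3)/17 = -3/13
  x_5 = -3/13;  a_5 = 5;  x_6 = (x_5 − 5)/17 = -4/13
Digits: (3, 13, 11, 15, 3, 5).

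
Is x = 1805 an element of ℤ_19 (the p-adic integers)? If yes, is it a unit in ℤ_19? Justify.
x ∈ ℤ_19 but not a unit; v_19(x) = 2 > 0

ℤ_19 = {x ∈ ℚ_19 : v_19(x) ≥ 0} and ℤ_19^× = {x ∈ ℤ_19 : v_19(x) = 0}. Here v_19(1805) = v_19(num) − v_19(den) = 2; compare against these criteria.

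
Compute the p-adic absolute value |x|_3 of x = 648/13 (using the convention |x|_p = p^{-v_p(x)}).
|648/13|_3 = 1/81

Step 1 — compute v_3(x) by factoring powers of 3 out of the numerator and denominator: v_3(648/13) = 4. Step 2 — apply |x|_p = p^{-v_p(x)} = 3^{-4} = 1/81.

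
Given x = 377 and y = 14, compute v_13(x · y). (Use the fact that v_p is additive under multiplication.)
v_13(5278) = 1

v_p(x) = 1 (factor: 377 = 13^1 · 29); v_p(y) = 0 (factor: 14 = 13^0 · 14). Additivity: v_p(xy) = v_p(x) + v_p(y) = 1 + 0 = 1. (Direct check: xy = 5278 = 13^1 · (406).)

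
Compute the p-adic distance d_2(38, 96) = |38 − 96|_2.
d_2(38, 96) = 1/2

Step 1 — x − y = 38 − 96 = -58. Step 2 — v_2(-58) = 1 (factor: -58 = −(2^1 · 29); the sign does not affect v_p). Step 3 — |x − y|_2 = 2^{-1} = 1/2.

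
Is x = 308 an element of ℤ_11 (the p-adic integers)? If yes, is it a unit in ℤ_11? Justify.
x ∈ ℤ_11 but not a unit; v_11(x) = 1 > 0

ℤ_11 = {x ∈ ℚ_11 : v_11(x) ≥ 0} and ℤ_11^× = {x ∈ ℤ_11 : v_11(x) = 0}. Here v_11(308) = v_11(num) − v_11(den) = 1; compare against these criteria.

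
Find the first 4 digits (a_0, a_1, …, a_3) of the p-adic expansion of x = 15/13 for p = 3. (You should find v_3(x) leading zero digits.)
(a_0, …, a_3) = (0, 2, 2, 1)

v_3(15/13) = 1, so a_0 = ... = a_0 = 0. Factor out: x = 3^1 · u with u = 5/13 a unit in ℤ_3. Expand u iteratively via a_{v+i} = u_i mod 3, u_{i+1} = (u_i − a_{v+i})/3:
  u_0 = 5/13;  a_1 = 2;  u_1 = (u_0 − 2)/3 = -7/13
  u_1 = -7/13;  a_2 = 2;  u_2 = (u_1 − 2)/3 = -11/13
  u_2 = -11/13;  a_3 = 1;  u_3 = (u_2 − 1)/3 = -8/13
Digits: (0, 2, 2, 1).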